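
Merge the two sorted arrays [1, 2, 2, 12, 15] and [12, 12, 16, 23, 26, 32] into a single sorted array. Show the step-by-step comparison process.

Merging process:

Compare 1 vs 12: take 1 from left. Merged: [1]
Compare 2 vs 12: take 2 from left. Merged: [1, 2]
Compare 2 vs 12: take 2 from left. Merged: [1, 2, 2]
Compare 12 vs 12: take 12 from left. Merged: [1, 2, 2, 12]
Compare 15 vs 12: take 12 from right. Merged: [1, 2, 2, 12, 12]
Compare 15 vs 12: take 12 from right. Merged: [1, 2, 2, 12, 12, 12]
Compare 15 vs 16: take 15 from left. Merged: [1, 2, 2, 12, 12, 12, 15]
Append remaining from right: [16, 23, 26, 32]. Merged: [1, 2, 2, 12, 12, 12, 15, 16, 23, 26, 32]

Final merged array: [1, 2, 2, 12, 12, 12, 15, 16, 23, 26, 32]
Total comparisons: 7

The merged array is [1, 2, 2, 12, 12, 12, 15, 16, 23, 26, 32], requiring 7 comparisons. The merge step runs in O(n) time where n is the total number of elements.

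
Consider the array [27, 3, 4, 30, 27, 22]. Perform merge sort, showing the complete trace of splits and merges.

Merge sort trace:

Split: [27, 3, 4, 30, 27, 22] -> [27, 3, 4] and [30, 27, 22]
  Split: [27, 3, 4] -> [27] and [3, 4]
    Split: [3, 4] -> [3] and [4]
    Merge: [3] + [4] -> [3, 4]
  Merge: [27] + [3, 4] -> [3, 4, 27]
  Split: [30, 27, 22] -> [30] and [27, 22]
    Split: [27, 22] -> [27] and [22]
    Merge: [27] + [22] -> [22, 27]
  Merge: [30] + [22, 27] -> [22, 27, 30]
Merge: [3, 4, 27] + [22, 27, 30] -> [3, 4, 22, 27, 27, 30]

Final sorted array: [3, 4, 22, 27, 27, 30]

The merge sort proceeds by recursively splitting the array and merging sorted halves.
After all merges, the sorted array is [3, 4, 22, 27, 27, 30].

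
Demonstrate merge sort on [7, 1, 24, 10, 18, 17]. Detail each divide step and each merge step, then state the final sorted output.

Merge sort trace:

Split: [7, 1, 24, 10, 18, 17] -> [7, 1, 24] and [10, 18, 17]
  Split: [7, 1, 24] -> [7] and [1, 24]
    Split: [1, 24] -> [1] and [24]
    Merge: [1] + [24] -> [1, 24]
  Merge: [7] + [1, 24] -> [1, 7, 24]
  Split: [10, 18, 17] -> [10] and [18, 17]
    Split: [18, 17] -> [18] and [17]
    Merge: [18] + [17] -> [17, 18]
  Merge: [10] + [17, 18] -> [10, 17, 18]
Merge: [1, 7, 24] + [10, 17, 18] -> [1, 7, 10, 17, 18, 24]

Final sorted array: [1, 7, 10, 17, 18, 24]

The merge sort proceeds by recursively splitting the array and merging sorted halves.
After all merges, the sorted array is [1, 7, 10, 17, 18, 24].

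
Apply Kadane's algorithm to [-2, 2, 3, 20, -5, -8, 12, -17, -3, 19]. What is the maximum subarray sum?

Using Kadane's algorithm on [-2, 2, 3, 20, -5, -8, 12, -17, -3, 19]:

Scanning through the array:
Position 1 (value 2): max_ending_here = 2, max_so_far = 2
Position 2 (value 3): max_ending_here = 5, max_so_far = 5
Position 3 (value 20): max_ending_here = 25, max_so_far = 25
Position 4 (value -5): max_ending_here = 20, max_so_far = 25
Position 5 (value -8): max_ending_here = 12, max_so_far = 25
Position 6 (value 12): max_ending_here = 24, max_so_far = 25
Position 7 (value -17): max_ending_here = 7, max_so_far = 25
Position 8 (value -3): max_ending_here = 4, max_so_far = 25
Position 9 (value 19): max_ending_here = 23, max_so_far = 25

Maximum subarray: [2, 3, 20]
Maximum sum: 25

The maximum subarray is [2, 3, 20] with sum 25. This subarray runs from index 1 to index 3.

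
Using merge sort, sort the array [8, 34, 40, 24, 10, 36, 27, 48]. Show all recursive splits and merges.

Merge sort trace:

Split: [8, 34, 40, 24, 10, 36, 27, 48] -> [8, 34, 40, 24] and [10, 36, 27, 48]
  Split: [8, 34, 40, 24] -> [8, 34] and [40, 24]
    Split: [8, 34] -> [8] and [34]
    Merge: [8] + [34] -> [8, 34]
    Split: [40, 24] -> [40] and [24]
    Merge: [40] + [24] -> [24, 40]
  Merge: [8, 34] + [24, 40] -> [8, 24, 34, 40]
  Split: [10, 36, 27, 48] -> [10, 36] and [27, 48]
    Split: [10, 36] -> [10] and [36]
    Merge: [10] + [36] -> [10, 36]
    Split: [27, 48] -> [27] and [48]
    Merge: [27] + [48] -> [27, 48]
  Merge: [10, 36] + [27, 48] -> [10, 27, 36, 48]
Merge: [8, 24, 34, 40] + [10, 27, 36, 48] -> [8, 10, 24, 27, 34, 36, 40, 48]

Final sorted array: [8, 10, 24, 27, 34, 36, 40, 48]

The merge sort proceeds by recursively splitting the array and merging sorted halves.
After all merges, the sorted array is [8, 10, 24, 27, 34, 36, 40, 48].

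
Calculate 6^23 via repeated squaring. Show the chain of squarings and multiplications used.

Computing 6^23 by squaring (build up from 6^1; each line after the first costs one multiplication):

6^1 = 6
6^2 = (6^1)^2 = 6^2 = 36
6^4 = (6^2)^2 = 36^2 = 1296
6^5 = 6 * 6^4 = 6 * 1296 = 7776
6^10 = (6^5)^2 = 7776^2 = 60466176
6^11 = 6 * 6^10 = 6 * 60466176 = 362797056
6^22 = (6^11)^2 = 362797056^2 = 131621703842267136
6^23 = 6 * 6^22 = 6 * 131621703842267136 = 789730223053602816

Result: 789730223053602816
Multiplications needed: 7 (7 lines after 6^1)

6^23 = 789730223053602816. Using exponentiation by squaring, this requires 7 multiplications. The key idea: if the exponent is even, square the half-power; if odd, multiply by the base once.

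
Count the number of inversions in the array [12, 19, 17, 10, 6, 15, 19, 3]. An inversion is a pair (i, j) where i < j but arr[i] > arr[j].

Finding inversions in [12, 19, 17, 10, 6, 15, 19, 3]:

(0, 3): arr[0]=12 > arr[3]=10
(0, 4): arr[0]=12 > arr[4]=6
(0, 7): arr[0]=12 > arr[7]=3
(1, 2): arr[1]=19 > arr[2]=17
(1, 3): arr[1]=19 > arr[3]=10
(1, 4): arr[1]=19 > arr[4]=6
(1, 5): arr[1]=19 > arr[5]=15
(1, 7): arr[1]=19 > arr[7]=3
(2, 3): arr[2]=17 > arr[3]=10
(2, 4): arr[2]=17 > arr[4]=6
(2, 5): arr[2]=17 > arr[5]=15
(2, 7): arr[2]=17 > arr[7]=3
(3, 4): arr[3]=10 > arr[4]=6
(3, 7): arr[3]=10 > arr[7]=3
(4, 7): arr[4]=6 > arr[7]=3
(5, 7): arr[5]=15 > arr[7]=3
(6, 7): arr[6]=19 > arr[7]=3

Total inversions: 17

The array has 17 inversion(s): (0,3), (0,4), (0,7), (1,2), (1,3), (1,4), (1,5), (1,7), (2,3), (2,4), (2,5), (2,7), (3,4), (3,7), (4,7), (5,7), (6,7). Each pair (i,j) satisfies i < j and arr[i] > arr[j].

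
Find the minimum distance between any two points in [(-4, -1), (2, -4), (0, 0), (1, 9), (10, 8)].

Computing all pairwise distances among 5 points:

d((-4, -1), (2, -4)) = 6.7082
d((-4, -1), (0, 0)) = 4.1231 <-- minimum
d((-4, -1), (1, 9)) = 11.1803
d((-4, -1), (10, 8)) = 16.6433
d((2, -4), (0, 0)) = 4.4721
d((2, -4), (1, 9)) = 13.0384
d((2, -4), (10, 8)) = 14.4222
d((0, 0), (1, 9)) = 9.0554
d((0, 0), (10, 8)) = 12.8062
d((1, 9), (10, 8)) = 9.0554

Closest pair: (-4, -1) and (0, 0) with distance 4.1231

The closest pair is (-4, -1) and (0, 0) with Euclidean distance 4.1231. For 5 points, brute-force pairwise comparison is shown above. For large n, the divide-and-conquer algorithm (sort by x, recurse on halves, check the dividing strip) achieves O(n log n).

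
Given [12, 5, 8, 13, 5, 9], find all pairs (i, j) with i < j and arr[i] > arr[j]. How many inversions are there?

Finding inversions in [12, 5, 8, 13, 5, 9]:

(0, 1): arr[0]=12 > arr[1]=5
(0, 2): arr[0]=12 > arr[2]=8
(0, 4): arr[0]=12 > arr[4]=5
(0, 5): arr[0]=12 > arr[5]=9
(2, 4): arr[2]=8 > arr[4]=5
(3, 4): arr[3]=13 > arr[4]=5
(3, 5): arr[3]=13 > arr[5]=9

Total inversions: 7

The array has 7 inversion(s): (0,1), (0,2), (0,4), (0,5), (2,4), (3,4), (3,5). Each pair (i,j) satisfies i < j and arr[i] > arr[j].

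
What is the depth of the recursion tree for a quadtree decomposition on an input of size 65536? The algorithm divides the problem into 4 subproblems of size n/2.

For divide and conquer with division factor 2:

Problem sizes at each level:
Level 0: 65536
Level 1: 32768
Level 2: 16384
Level 3: 8192
Level 4: 4096
Level 5: 2048
Level 6: 1024
Level 7: 512
Level 8: 256
Level 9: 128
Level 10: 64
Level 11: 32
Level 12: 16
Level 13: 8
Level 14: 4
Level 15: 2
Level 16: 1

The root is level 0 and the size-1 base case is level 16 (the tree spans levels 0 through 16, i.e. 17 levels counting the root), so the depth is the number of divisions: log_2(65536) = 16

The recursion tree depth is log_2(65536) = 16. At each level, the problem size is divided by 2, so it takes 16 divisions to reduce to a base case of size 1. The algorithm makes 4 recursive calls at each level.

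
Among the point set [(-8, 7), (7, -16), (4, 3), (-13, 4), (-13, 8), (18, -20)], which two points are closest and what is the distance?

Computing all pairwise distances among 6 points:

d((-8, 7), (7, -16)) = 27.4591
d((-8, 7), (4, 3)) = 12.6491
d((-8, 7), (-13, 4)) = 5.831
d((-8, 7), (-13, 8)) = 5.099
d((-8, 7), (18, -20)) = 37.4833
d((7, -16), (4, 3)) = 19.2354
d((7, -16), (-13, 4)) = 28.2843
d((7, -16), (-13, 8)) = 31.241
d((7, -16), (18, -20)) = 11.7047
d((4, 3), (-13, 4)) = 17.0294
d((4, 3), (-13, 8)) = 17.72
d((4, 3), (18, -20)) = 26.9258
d((-13, 4), (-13, 8)) = 4.0 <-- minimum
d((-13, 4), (18, -20)) = 39.2046
d((-13, 8), (18, -20)) = 41.7732

Closest pair: (-13, 4) and (-13, 8) with distance 4.0

The closest pair is (-13, 4) and (-13, 8) with Euclidean distance 4.0. For 6 points, brute-force pairwise comparison is shown above. For large n, the divide-and-conquer algorithm (sort by x, recurse on halves, check the dividing strip) achieves O(n log n).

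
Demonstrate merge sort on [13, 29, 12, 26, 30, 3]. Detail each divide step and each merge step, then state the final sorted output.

Merge sort trace:

Split: [13, 29, 12, 26, 30, 3] -> [13, 29, 12] and [26, 30, 3]
  Split: [13, 29, 12] -> [13] and [29, 12]
    Split: [29, 12] -> [29] and [12]
    Merge: [29] + [12] -> [12, 29]
  Merge: [13] + [12, 29] -> [12, 13, 29]
  Split: [26, 30, 3] -> [26] and [30, 3]
    Split: [30, 3] -> [30] and [3]
    Merge: [30] + [3] -> [3, 30]
  Merge: [26] + [3, 30] -> [3, 26, 30]
Merge: [12, 13, 29] + [3, 26, 30] -> [3, 12, 13, 26, 29, 30]

Final sorted array: [3, 12, 13, 26, 29, 30]

The merge sort proceeds by recursively splitting the array and merging sorted halves.
After all merges, the sorted array is [3, 12, 13, 26, 29, 30].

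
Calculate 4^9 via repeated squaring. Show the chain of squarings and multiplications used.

Computing 4^9 by squaring (build up from 4^1; each line after the first costs one multiplication):

4^1 = 4
4^2 = (4^1)^2 = 4^2 = 16
4^4 = (4^2)^2 = 16^2 = 256
4^8 = (4^4)^2 = 256^2 = 65536
4^9 = 4 * 4^8 = 4 * 65536 = 262144

Result: 262144
Multiplications needed: 4 (4 lines after 4^1)

4^9 = 262144. Using exponentiation by squaring, this requires 4 multiplications. The key idea: if the exponent is even, square the half-power; if odd, multiply by the base once.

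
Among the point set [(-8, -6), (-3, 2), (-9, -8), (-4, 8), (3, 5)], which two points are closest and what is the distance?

Computing all pairwise distances among 5 points:

d((-8, -6), (-3, 2)) = 9.434
d((-8, -6), (-9, -8)) = 2.2361 <-- minimum
d((-8, -6), (-4, 8)) = 14.5602
d((-8, -6), (3, 5)) = 15.5563
d((-3, 2), (-9, -8)) = 11.6619
d((-3, 2), (-4, 8)) = 6.0828
d((-3, 2), (3, 5)) = 6.7082
d((-9, -8), (-4, 8)) = 16.7631
d((-9, -8), (3, 5)) = 17.6918
d((-4, 8), (3, 5)) = 7.6158

Closest pair: (-8, -6) and (-9, -8) with distance 2.2361

The closest pair is (-8, -6) and (-9, -8) with Euclidean distance 2.2361. For 5 points, brute-force pairwise comparison is shown above. For large n, the divide-and-conquer algorithm (sort by x, recurse on halves, check the dividing strip) achieves O(n log n).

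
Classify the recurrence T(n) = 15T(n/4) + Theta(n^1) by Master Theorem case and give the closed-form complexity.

Master Theorem for T(n) = 15T(n/4) + O(n^1):

a = 15, b = 4, c = 1
log_b(a) = log_4(15) = 1.9534

Case 1: c = 1 < log_4(15) = 1.9534
T(n) = O(n^(log_4 15))

For T(n) = 15T(n/4) + O(n^1): log_4(15) = 1.9534. This is Case 1 of the Master Theorem (c < log_b(a), work dominated by leaves), giving O(n^(log_4 15)).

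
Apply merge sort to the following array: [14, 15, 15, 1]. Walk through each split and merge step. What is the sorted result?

Merge sort trace:

Split: [14, 15, 15, 1] -> [14, 15] and [15, 1]
  Split: [14, 15] -> [14] and [15]
  Merge: [14] + [15] -> [14, 15]
  Split: [15, 1] -> [15] and [1]
  Merge: [15] + [1] -> [1, 15]
Merge: [14, 15] + [1, 15] -> [1, 14, 15, 15]

Final sorted array: [1, 14, 15, 15]

The merge sort proceeds by recursively splitting the array and merging sorted halves.
After all merges, the sorted array is [1, 14, 15, 15].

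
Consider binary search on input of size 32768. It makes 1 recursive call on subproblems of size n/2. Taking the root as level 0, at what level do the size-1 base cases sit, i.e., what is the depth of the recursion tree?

For divide and conquer with division factor 2:

Problem sizes at each level:
Level 0: 32768
Level 1: 16384
Level 2: 8192
Level 3: 4096
Level 4: 2048
Level 5: 1024
Level 6: 512
Level 7: 256
Level 8: 128
Level 9: 64
Level 10: 32
Level 11: 16
Level 12: 8
Level 13: 4
Level 14: 2
Level 15: 1

The root is level 0 and the size-1 base case is level 15 (the tree spans levels 0 through 15, i.e. 16 levels counting the root), so the depth is the number of divisions: log_2(32768) = 15

The recursion tree depth is log_2(32768) = 15. At each level, the problem size is divided by 2, so it takes 15 divisions to reduce to a base case of size 1. The algorithm makes 1 recursive call at each level.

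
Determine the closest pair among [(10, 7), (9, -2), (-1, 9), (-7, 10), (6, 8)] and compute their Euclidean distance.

Computing all pairwise distances among 5 points:

d((10, 7), (9, -2)) = 9.0554
d((10, 7), (-1, 9)) = 11.1803
d((10, 7), (-7, 10)) = 17.2627
d((10, 7), (6, 8)) = 4.1231 <-- minimum
d((9, -2), (-1, 9)) = 14.8661
d((9, -2), (-7, 10)) = 20.0
d((9, -2), (6, 8)) = 10.4403
d((-1, 9), (-7, 10)) = 6.0828
d((-1, 9), (6, 8)) = 7.0711
d((-7, 10), (6, 8)) = 13.1529

Closest pair: (10, 7) and (6, 8) with distance 4.1231

The closest pair is (10, 7) and (6, 8) with Euclidean distance 4.1231. For 5 points, brute-force pairwise comparison is shown above. For large n, the divide-and-conquer algorithm (sort by x, recurse on halves, check the dividing strip) achieves O(n log n).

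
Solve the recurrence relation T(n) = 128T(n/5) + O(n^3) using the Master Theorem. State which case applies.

Master Theorem for T(n) = 128T(n/5) + O(n^3):

a = 128, b = 5, c = 3
log_b(a) = log_5(128) = 3.0147

Case 1: c = 3 < log_5(128) = 3.0147
T(n) = O(n^(log_5 128))

For T(n) = 128T(n/5) + O(n^3): log_5(128) = 3.0147. This is Case 1 of the Master Theorem (c < log_b(a), work dominated by leaves), giving O(n^(log_5 128)).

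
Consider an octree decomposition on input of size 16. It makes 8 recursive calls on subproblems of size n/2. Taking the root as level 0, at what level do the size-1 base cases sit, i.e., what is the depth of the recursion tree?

For divide and conquer with division factor 2:

Problem sizes at each level:
Level 0: 16
Level 1: 8
Level 2: 4
Level 3: 2
Level 4: 1

The root is level 0 and the size-1 base case is level 4 (the tree spans levels 0 through 4, i.e. 5 levels counting the root), so the depth is the number of divisions: log_2(16) = 4

The recursion tree depth is log_2(16) = 4. At each level, the problem size is divided by 2, so it takes 4 divisions to reduce to a base case of size 1. The algorithm makes 8 recursive calls at each level.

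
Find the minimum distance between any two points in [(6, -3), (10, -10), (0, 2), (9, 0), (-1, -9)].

Computing all pairwise distances among 5 points:

d((6, -3), (10, -10)) = 8.0623
d((6, -3), (0, 2)) = 7.8102
d((6, -3), (9, 0)) = 4.2426 <-- minimum
d((6, -3), (-1, -9)) = 9.2195
d((10, -10), (0, 2)) = 15.6205
d((10, -10), (9, 0)) = 10.0499
d((10, -10), (-1, -9)) = 11.0454
d((0, 2), (9, 0)) = 9.2195
d((0, 2), (-1, -9)) = 11.0454
d((9, 0), (-1, -9)) = 13.4536

Closest pair: (6, -3) and (9, 0) with distance 4.2426

The closest pair is (6, -3) and (9, 0) with Euclidean distance 4.2426. For 5 points, brute-force pairwise comparison is shown above. For large n, the divide-and-conquer algorithm (sort by x, recurse on halves, check the dividing strip) achieves O(n log n).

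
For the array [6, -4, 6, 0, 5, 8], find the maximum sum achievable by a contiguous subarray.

Using Kadane's algorithm on [6, -4, 6, 0, 5, 8]:

Scanning through the array:
Position 1 (value -4): max_ending_here = 2, max_so_far = 6
Position 2 (value 6): max_ending_here = 8, max_so_far = 8
Position 3 (value 0): max_ending_here = 8, max_so_far = 8
Position 4 (value 5): max_ending_here = 13, max_so_far = 13
Position 5 (value 8): max_ending_here = 21, max_so_far = 21

Maximum subarray: [6, -4, 6, 0, 5, 8]
Maximum sum: 21

The maximum subarray is [6, -4, 6, 0, 5, 8] with sum 21. This subarray runs from index 0 to index 5.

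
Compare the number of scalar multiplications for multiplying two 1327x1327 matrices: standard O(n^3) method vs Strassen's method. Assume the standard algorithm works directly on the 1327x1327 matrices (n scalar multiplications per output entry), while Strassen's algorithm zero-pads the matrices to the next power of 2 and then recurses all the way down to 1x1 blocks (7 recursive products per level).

Matrix multiplication for 1327x1327 matrices:

Strassen's algorithm requires power-of-2 dimensions. Pad 1327x1327 to 2048x2048 (next power of 2).

Standard algorithm: 1327^3 = 2336752783 multiplications
Strassen's algorithm: 7^(log2(2048)) = 7^11 = 1977326743 multiplications
Savings: 2336752783 - 1977326743 = 359426040 multiplications

Standard: 2336752783 multiplications (1327^3). Strassen: 1977326743 multiplications (7^11, after padding to 2048x2048). Strassen reduces 8 recursive multiplications to 7 at each level.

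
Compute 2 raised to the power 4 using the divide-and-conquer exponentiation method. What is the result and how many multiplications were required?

Computing 2^4 by squaring (build up from 2^1; each line after the first costs one multiplication):

2^1 = 2
2^2 = (2^1)^2 = 2^2 = 4
2^4 = (2^2)^2 = 4^2 = 16

Result: 16
Multiplications needed: 2 (2 lines after 2^1)

2^4 = 16. Using exponentiation by squaring, this requires 2 multiplications. The key idea: if the exponent is even, square the half-power; if odd, multiply by the base once.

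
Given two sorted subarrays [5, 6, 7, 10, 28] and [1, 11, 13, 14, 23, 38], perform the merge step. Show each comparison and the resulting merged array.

Merging process:

Compare 5 vs 1: take 1 from right. Merged: [1]
Compare 5 vs 11: take 5 from left. Merged: [1, 5]
Compare 6 vs 11: take 6 from left. Merged: [1, 5, 6]
Compare 7 vs 11: take 7 from left. Merged: [1, 5, 6, 7]
Compare 10 vs 11: take 10 from left. Merged: [1, 5, 6, 7, 10]
Compare 28 vs 11: take 11 from right. Merged: [1, 5, 6, 7, 10, 11]
Compare 28 vs 13: take 13 from right. Merged: [1, 5, 6, 7, 10, 11, 13]
Compare 28 vs 14: take 14 from right. Merged: [1, 5, 6, 7, 10, 11, 13, 14]
Compare 28 vs 23: take 23 from right. Merged: [1, 5, 6, 7, 10, 11, 13, 14, 23]
Compare 28 vs 38: take 28 from left. Merged: [1, 5, 6, 7, 10, 11, 13, 14, 23, 28]
Append remaining from right: [38]. Merged: [1, 5, 6, 7, 10, 11, 13, 14, 23, 28, 38]

Final merged array: [1, 5, 6, 7, 10, 11, 13, 14, 23, 28, 38]
Total comparisons: 10

The merged array is [1, 5, 6, 7, 10, 11, 13, 14, 23, 28, 38], requiring 10 comparisons. The merge step runs in O(n) time where n is the total number of elements.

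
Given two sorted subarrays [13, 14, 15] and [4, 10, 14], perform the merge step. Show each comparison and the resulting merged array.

Merging process:

Compare 13 vs 4: take 4 from right. Merged: [4]
Compare 13 vs 10: take 10 from right. Merged: [4, 10]
Compare 13 vs 14: take 13 from left. Merged: [4, 10, 13]
Compare 14 vs 14: take 14 from left. Merged: [4, 10, 13, 14]
Compare 15 vs 14: take 14 from right. Merged: [4, 10, 13, 14, 14]
Append remaining from left: [15]. Merged: [4, 10, 13, 14, 14, 15]

Final merged array: [4, 10, 13, 14, 14, 15]
Total comparisons: 5

The merged array is [4, 10, 13, 14, 14, 15], requiring 5 comparisons. The merge step runs in O(n) time where n is the total number of elements.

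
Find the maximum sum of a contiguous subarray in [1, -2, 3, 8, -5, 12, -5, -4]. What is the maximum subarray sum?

Using Kadane's algorithm on [1, -2, 3, 8, -5, 12, -5, -4]:

Scanning through the array:
Position 1 (value -2): max_ending_here = -1, max_so_far = 1
Position 2 (value 3): max_ending_here = 3, max_so_far = 3
Position 3 (value 8): max_ending_here = 11, max_so_far = 11
Position 4 (value -5): max_ending_here = 6, max_so_far = 11
Position 5 (value 12): max_ending_here = 18, max_so_far = 18
Position 6 (value -5): max_ending_here = 13, max_so_far = 18
Position 7 (value -4): max_ending_here = 9, max_so_far = 18

Maximum subarray: [3, 8, -5, 12]
Maximum sum: 18

The maximum subarray is [3, 8, -5, 12] with sum 18. This subarray runs from index 2 to index 5.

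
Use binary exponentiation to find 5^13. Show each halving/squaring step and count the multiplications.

Computing 5^13 by squaring (build up from 5^1; each line after the first costs one multiplication):

5^1 = 5
5^2 = (5^1)^2 = 5^2 = 25
5^3 = 5 * 5^2 = 5 * 25 = 125
5^6 = (5^3)^2 = 125^2 = 15625
5^12 = (5^6)^2 = 15625^2 = 244140625
5^13 = 5 * 5^12 = 5 * 244140625 = 1220703125

Result: 1220703125
Multiplications needed: 5 (5 lines after 5^1)

5^13 = 1220703125. Using exponentiation by squaring, this requires 5 multiplications. The key idea: if the exponent is even, square the half-power; if odd, multiply by the base once.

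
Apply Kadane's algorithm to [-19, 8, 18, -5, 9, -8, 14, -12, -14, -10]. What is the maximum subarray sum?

Using Kadane's algorithm on [-19, 8, 18, -5, 9, -8, 14, -12, -14, -10]:

Scanning through the array:
Position 1 (value 8): max_ending_here = 8, max_so_far = 8
Position 2 (value 18): max_ending_here = 26, max_so_far = 26
Position 3 (value -5): max_ending_here = 21, max_so_far = 26
Position 4 (value 9): max_ending_here = 30, max_so_far = 30
Position 5 (value -8): max_ending_here = 22, max_so_far = 30
Position 6 (value 14): max_ending_here = 36, max_so_far = 36
Position 7 (value -12): max_ending_here = 24, max_so_far = 36
Position 8 (value -14): max_ending_here = 10, max_so_far = 36
Position 9 (value -10): max_ending_here = 0, max_so_far = 36

Maximum subarray: [8, 18, -5, 9, -8, 14]
Maximum sum: 36

The maximum subarray is [8, 18, -5, 9, -8, 14] with sum 36. This subarray runs from index 1 to index 6.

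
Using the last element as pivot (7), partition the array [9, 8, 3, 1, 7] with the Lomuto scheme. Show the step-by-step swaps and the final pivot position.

Lomuto partition with pivot = 7:

Initial array: [9, 8, 3, 1, 7]

arr[0]=9 > 7: no swap
arr[1]=8 > 7: no swap
arr[2]=3 <= 7: swap with position 0, array becomes [3, 8, 9, 1, 7]
arr[3]=1 <= 7: swap with position 1, array becomes [3, 1, 9, 8, 7]

Place pivot at position 2: [3, 1, 7, 8, 9]
Pivot position: 2

After partitioning with pivot 7, the array becomes [3, 1, 7, 8, 9]. The pivot is placed at index 2. All elements to the left of the pivot are <= 7, and all elements to the right are > 7.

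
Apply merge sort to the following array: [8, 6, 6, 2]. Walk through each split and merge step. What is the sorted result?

Merge sort trace:

Split: [8, 6, 6, 2] -> [8, 6] and [6, 2]
  Split: [8, 6] -> [8] and [6]
  Merge: [8] + [6] -> [6, 8]
  Split: [6, 2] -> [6] and [2]
  Merge: [6] + [2] -> [2, 6]
Merge: [6, 8] + [2, 6] -> [2, 6, 6, 8]

Final sorted array: [2, 6, 6, 8]

The merge sort proceeds by recursively splitting the array and merging sorted halves.
After all merges, the sorted array is [2, 6, 6, 8].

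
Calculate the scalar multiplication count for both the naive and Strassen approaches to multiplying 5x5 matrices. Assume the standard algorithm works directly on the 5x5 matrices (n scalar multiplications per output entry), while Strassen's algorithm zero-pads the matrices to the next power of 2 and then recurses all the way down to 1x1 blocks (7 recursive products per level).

Matrix multiplication for 5x5 matrices:

Strassen's algorithm requires power-of-2 dimensions. Pad 5x5 to 8x8 (next power of 2).

Standard algorithm: 5^3 = 125 multiplications
Strassen's algorithm: 7^(log2(8)) = 7^3 = 343 multiplications
Difference: 125 - 343 = -218 (Strassen uses MORE here due to padding overhead — for small or just-over-power-of-2 n, padding can outweigh the per-level savings)

Standard: 125 multiplications (5^3). Strassen: 343 multiplications (7^3, after padding to 8x8). Strassen reduces 8 recursive multiplications to 7 at each level.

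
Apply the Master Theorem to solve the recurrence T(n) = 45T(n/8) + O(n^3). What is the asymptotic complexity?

Master Theorem for T(n) = 45T(n/8) + O(n^3):

a = 45, b = 8, c = 3
log_b(a) = log_8(45) = 1.8306

Case 3: c = 3 > log_8(45) = 1.8306
T(n) = O(n^3) = O(n^3)

For T(n) = 45T(n/8) + O(n^3): log_8(45) = 1.8306. This is Case 3 of the Master Theorem (c > log_b(a), work dominated by root), giving O(n^3).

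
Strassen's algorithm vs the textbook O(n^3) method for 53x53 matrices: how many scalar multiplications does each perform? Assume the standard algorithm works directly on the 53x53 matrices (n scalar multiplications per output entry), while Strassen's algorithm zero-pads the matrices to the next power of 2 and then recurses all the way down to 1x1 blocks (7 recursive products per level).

Matrix multiplication for 53x53 matrices:

Strassen's algorithm requires power-of-2 dimensions. Pad 53x53 to 64x64 (next power of 2).

Standard algorithm: 53^3 = 148877 multiplications
Strassen's algorithm: 7^(log2(64)) = 7^6 = 117649 multiplications
Savings: 148877 - 117649 = 31228 multiplications

Standard: 148877 multiplications (53^3). Strassen: 117649 multiplications (7^6, after padding to 64x64). Strassen reduces 8 recursive multiplications to 7 at each level.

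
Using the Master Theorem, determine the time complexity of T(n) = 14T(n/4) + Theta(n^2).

Master Theorem for T(n) = 14T(n/4) + O(n^2):

a = 14, b = 4, c = 2
log_b(a) = log_4(14) = 1.9037

Case 3: c = 2 > log_4(14) = 1.9037
T(n) = O(n^2) = O(n^2)

For T(n) = 14T(n/4) + O(n^2): log_4(14) = 1.9037. This is Case 3 of the Master Theorem (c > log_b(a), work dominated by root), giving O(n^2).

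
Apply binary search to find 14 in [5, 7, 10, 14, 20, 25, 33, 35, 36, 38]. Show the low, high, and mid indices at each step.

Binary search for 14 in [5, 7, 10, 14, 20, 25, 33, 35, 36, 38]:

lo=0, hi=9, mid=4, arr[mid]=20 -> 20 > 14, search left half
lo=0, hi=3, mid=1, arr[mid]=7 -> 7 < 14, search right half
lo=2, hi=3, mid=2, arr[mid]=10 -> 10 < 14, search right half
lo=3, hi=3, mid=3, arr[mid]=14 -> Found target at index 3!

Binary search finds 14 at index 3 after 4 comparisons. The search repeatedly halves the search space by comparing with the middle element.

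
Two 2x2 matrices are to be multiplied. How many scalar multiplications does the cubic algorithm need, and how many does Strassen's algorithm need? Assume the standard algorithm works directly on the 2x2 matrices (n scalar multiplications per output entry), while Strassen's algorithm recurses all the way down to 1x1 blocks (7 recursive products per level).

Matrix multiplication for 2x2 matrices:

Standard algorithm: 2^3 = 8 multiplications
Strassen's algorithm: 7^(log2(2)) = 7^1 = 7 multiplications
Savings: 8 - 7 = 1 multiplications

Standard: 8 multiplications (2^3). Strassen: 7 multiplications (7^1). Strassen reduces 8 recursive multiplications to 7 at each level.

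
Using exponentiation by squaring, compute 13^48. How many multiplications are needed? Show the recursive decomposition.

Computing 13^48 by squaring (build up from 13^1; each line after the first costs one multiplication):

13^1 = 13
13^2 = (13^1)^2 = 13^2 = 169
13^3 = 13 * 13^2 = 13 * 169 = 2197
13^6 = (13^3)^2 = 2197^2 = 4826809
13^12 = (13^6)^2 = 4826809^2 = 23298085122481
13^24 = (13^12)^2 = 23298085122481^2 = 542800770374370512771595361
13^48 = (13^24)^2 = 542800770374370512771595361^2 = 294632676319010105335586872991323185304149065116720321

Result: 294632676319010105335586872991323185304149065116720321
Multiplications needed: 6 (6 lines after 13^1)

13^48 = 294632676319010105335586872991323185304149065116720321. Using exponentiation by squaring, this requires 6 multiplications. The key idea: if the exponent is even, square the half-power; if odd, multiply by the base once.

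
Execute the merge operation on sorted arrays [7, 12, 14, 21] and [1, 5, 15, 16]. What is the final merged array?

Merging process:

Compare 7 vs 1: take 1 from right. Merged: [1]
Compare 7 vs 5: take 5 from right. Merged: [1, 5]
Compare 7 vs 15: take 7 from left. Merged: [1, 5, 7]
Compare 12 vs 15: take 12 from left. Merged: [1, 5, 7, 12]
Compare 14 vs 15: take 14 from left. Merged: [1, 5, 7, 12, 14]
Compare 21 vs 15: take 15 from right. Merged: [1, 5, 7, 12, 14, 15]
Compare 21 vs 16: take 16 from right. Merged: [1, 5, 7, 12, 14, 15, 16]
Append remaining from left: [21]. Merged: [1, 5, 7, 12, 14, 15, 16, 21]

Final merged array: [1, 5, 7, 12, 14, 15, 16, 21]
Total comparisons: 7

The merged array is [1, 5, 7, 12, 14, 15, 16, 21], requiring 7 comparisons. The merge step runs in O(n) time where n is the total number of elements.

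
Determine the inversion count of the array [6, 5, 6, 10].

Finding inversions in [6, 5, 6, 10]:

(0, 1): arr[0]=6 > arr[1]=5

Total inversions: 1

The array has 1 inversion(s): (0,1). Each pair (i,j) satisfies i < j and arr[i] > arr[j].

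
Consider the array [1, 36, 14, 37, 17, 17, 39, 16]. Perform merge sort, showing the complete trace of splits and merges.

Merge sort trace:

Split: [1, 36, 14, 37, 17, 17, 39, 16] -> [1, 36, 14, 37] and [17, 17, 39, 16]
  Split: [1, 36, 14, 37] -> [1, 36] and [14, 37]
    Split: [1, 36] -> [1] and [36]
    Merge: [1] + [36] -> [1, 36]
    Split: [14, 37] -> [14] and [37]
    Merge: [14] + [37] -> [14, 37]
  Merge: [1, 36] + [14, 37] -> [1, 14, 36, 37]
  Split: [17, 17, 39, 16] -> [17, 17] and [39, 16]
    Split: [17, 17] -> [17] and [17]
    Merge: [17] + [17] -> [17, 17]
    Split: [39, 16] -> [39] and [16]
    Merge: [39] + [16] -> [16, 39]
  Merge: [17, 17] + [16, 39] -> [16, 17, 17, 39]
Merge: [1, 14, 36, 37] + [16, 17, 17, 39] -> [1, 14, 16, 17, 17, 36, 37, 39]

Final sorted array: [1, 14, 16, 17, 17, 36, 37, 39]

The merge sort proceeds by recursively splitting the array and merging sorted halves.
After all merges, the sorted array is [1, 14, 16, 17, 17, 36, 37, 39].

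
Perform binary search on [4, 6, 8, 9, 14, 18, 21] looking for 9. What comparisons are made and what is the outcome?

Binary search for 9 in [4, 6, 8, 9, 14, 18, 21]:

lo=0, hi=6, mid=3, arr[mid]=9 -> Found target at index 3!

Binary search finds 9 at index 3 after 1 comparisons. The search repeatedly halves the search space by comparing with the middle element.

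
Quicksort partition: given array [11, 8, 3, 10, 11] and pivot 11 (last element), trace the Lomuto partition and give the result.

Lomuto partition with pivot = 11:

Initial array: [11, 8, 3, 10, 11]

arr[0]=11 <= 11: swap with position 0, array becomes [11, 8, 3, 10, 11]
arr[1]=8 <= 11: swap with position 1, array becomes [11, 8, 3, 10, 11]
arr[2]=3 <= 11: swap with position 2, array becomes [11, 8, 3, 10, 11]
arr[3]=10 <= 11: swap with position 3, array becomes [11, 8, 3, 10, 11]

Place pivot at position 4: [11, 8, 3, 10, 11]
Pivot position: 4

After partitioning with pivot 11, the array becomes [11, 8, 3, 10, 11]. The pivot is placed at index 4. All elements to the left of the pivot are <= 11, and all elements to the right are > 11.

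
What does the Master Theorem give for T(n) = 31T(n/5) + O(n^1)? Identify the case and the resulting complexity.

Master Theorem for T(n) = 31T(n/5) + O(n^1):

a = 31, b = 5, c = 1
log_b(a) = log_5(31) = 2.1337

Case 1: c = 1 < log_5(31) = 2.1337
T(n) = O(n^(log_5 31))

For T(n) = 31T(n/5) + O(n^1): log_5(31) = 2.1337. This is Case 1 of the Master Theorem (c < log_b(a), work dominated by leaves), giving O(n^(log_5 31)).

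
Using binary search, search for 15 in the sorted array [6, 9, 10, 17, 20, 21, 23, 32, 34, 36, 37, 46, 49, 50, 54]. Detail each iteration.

Binary search for 15 in [6, 9, 10, 17, 20, 21, 23, 32, 34, 36, 37, 46, 49, 50, 54]:

lo=0, hi=14, mid=7, arr[mid]=32 -> 32 > 15, search left half
lo=0, hi=6, mid=3, arr[mid]=17 -> 17 > 15, search left half
lo=0, hi=2, mid=1, arr[mid]=9 -> 9 < 15, search right half
lo=2, hi=2, mid=2, arr[mid]=10 -> 10 < 15, search right half
lo=3 > hi=2, target 15 not found

Binary search determines that 15 is not in the array after 4 comparisons. The search space was exhausted without finding the target.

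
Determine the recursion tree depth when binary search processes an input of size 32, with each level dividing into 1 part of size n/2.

For divide and conquer with division factor 2:

Problem sizes at each level:
Level 0: 32
Level 1: 16
Level 2: 8
Level 3: 4
Level 4: 2
Level 5: 1

The root is level 0 and the size-1 base case is level 5 (the tree spans levels 0 through 5, i.e. 6 levels counting the root), so the depth is the number of divisions: log_2(32) = 5

The recursion tree depth is log_2(32) = 5. At each level, the problem size is divided by 2, so it takes 5 divisions to reduce to a base case of size 1. The algorithm makes 1 recursive call at each level.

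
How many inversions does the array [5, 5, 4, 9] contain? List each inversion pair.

Finding inversions in [5, 5, 4, 9]:

(0, 2): arr[0]=5 > arr[2]=4
(1, 2): arr[1]=5 > arr[2]=4

Total inversions: 2

The array has 2 inversion(s): (0,2), (1,2). Each pair (i,j) satisfies i < j and arr[i] > arr[j].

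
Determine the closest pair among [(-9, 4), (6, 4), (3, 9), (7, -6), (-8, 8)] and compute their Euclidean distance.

Computing all pairwise distances among 5 points:

d((-9, 4), (6, 4)) = 15.0
d((-9, 4), (3, 9)) = 13.0
d((-9, 4), (7, -6)) = 18.868
d((-9, 4), (-8, 8)) = 4.1231 <-- minimum
d((6, 4), (3, 9)) = 5.831
d((6, 4), (7, -6)) = 10.0499
d((6, 4), (-8, 8)) = 14.5602
d((3, 9), (7, -6)) = 15.5242
d((3, 9), (-8, 8)) = 11.0454
d((7, -6), (-8, 8)) = 20.5183

Closest pair: (-9, 4) and (-8, 8) with distance 4.1231

The closest pair is (-9, 4) and (-8, 8) with Euclidean distance 4.1231. For 5 points, brute-force pairwise comparison is shown above. For large n, the divide-and-conquer algorithm (sort by x, recurse on halves, check the dividing strip) achieves O(n log n).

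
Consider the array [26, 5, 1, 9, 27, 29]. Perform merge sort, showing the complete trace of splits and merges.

Merge sort trace:

Split: [26, 5, 1, 9, 27, 29] -> [26, 5, 1] and [9, 27, 29]
  Split: [26, 5, 1] -> [26] and [5, 1]
    Split: [5, 1] -> [5] and [1]
    Merge: [5] + [1] -> [1, 5]
  Merge: [26] + [1, 5] -> [1, 5, 26]
  Split: [9, 27, 29] -> [9] and [27, 29]
    Split: [27, 29] -> [27] and [29]
    Merge: [27] + [29] -> [27, 29]
  Merge: [9] + [27, 29] -> [9, 27, 29]
Merge: [1, 5, 26] + [9, 27, 29] -> [1, 5, 9, 26, 27, 29]

Final sorted array: [1, 5, 9, 26, 27, 29]

The merge sort proceeds by recursively splitting the array and merging sorted halves.
After all merges, the sorted array is [1, 5, 9, 26, 27, 29].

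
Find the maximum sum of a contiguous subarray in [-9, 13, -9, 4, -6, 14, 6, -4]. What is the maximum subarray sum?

Using Kadane's algorithm on [-9, 13, -9, 4, -6, 14, 6, -4]:

Scanning through the array:
Position 1 (value 13): max_ending_here = 13, max_so_far = 13
Position 2 (value -9): max_ending_here = 4, max_so_far = 13
Position 3 (value 4): max_ending_here = 8, max_so_far = 13
Position 4 (value -6): max_ending_here = 2, max_so_far = 13
Position 5 (value 14): max_ending_here = 16, max_so_far = 16
Position 6 (value 6): max_ending_here = 22, max_so_far = 22
Position 7 (value -4): max_ending_here = 18, max_so_far = 22

Maximum subarray: [13, -9, 4, -6, 14, 6]
Maximum sum: 22

The maximum subarray is [13, -9, 4, -6, 14, 6] with sum 22. This subarray runs from index 1 to index 6.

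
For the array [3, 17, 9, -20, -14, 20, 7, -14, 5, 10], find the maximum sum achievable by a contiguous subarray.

Using Kadane's algorithm on [3, 17, 9, -20, -14, 20, 7, -14, 5, 10]:

Scanning through the array:
Position 1 (value 17): max_ending_here = 20, max_so_far = 20
Position 2 (value 9): max_ending_here = 29, max_so_far = 29
Position 3 (value -20): max_ending_here = 9, max_so_far = 29
Position 4 (value -14): max_ending_here = -5, max_so_far = 29
Position 5 (value 20): max_ending_here = 20, max_so_far = 29
Position 6 (value 7): max_ending_here = 27, max_so_far = 29
Position 7 (value -14): max_ending_here = 13, max_so_far = 29
Position 8 (value 5): max_ending_here = 18, max_so_far = 29
Position 9 (value 10): max_ending_here = 28, max_so_far = 29

Maximum subarray: [3, 17, 9]
Maximum sum: 29

The maximum subarray is [3, 17, 9] with sum 29. This subarray runs from index 0 to index 2.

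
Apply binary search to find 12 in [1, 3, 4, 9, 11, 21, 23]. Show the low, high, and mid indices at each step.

Binary search for 12 in [1, 3, 4, 9, 11, 21, 23]:

lo=0, hi=6, mid=3, arr[mid]=9 -> 9 < 12, search right half
lo=4, hi=6, mid=5, arr[mid]=21 -> 21 > 12, search left half
lo=4, hi=4, mid=4, arr[mid]=11 -> 11 < 12, search right half
lo=5 > hi=4, target 12 not found

Binary search determines that 12 is not in the array after 3 comparisons. The search space was exhausted without finding the target.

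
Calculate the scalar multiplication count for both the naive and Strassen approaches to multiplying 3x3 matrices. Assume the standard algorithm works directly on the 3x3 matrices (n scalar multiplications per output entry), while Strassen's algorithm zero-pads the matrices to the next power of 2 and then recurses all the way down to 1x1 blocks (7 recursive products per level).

Matrix multiplication for 3x3 matrices:

Strassen's algorithm requires power-of-2 dimensions. Pad 3x3 to 4x4 (next power of 2).

Standard algorithm: 3^3 = 27 multiplications
Strassen's algorithm: 7^(log2(4)) = 7^2 = 49 multiplications
Difference: 27 - 49 = -22 (Strassen uses MORE here due to padding overhead — for small or just-over-power-of-2 n, padding can outweigh the per-level savings)

Standard: 27 multiplications (3^3). Strassen: 49 multiplications (7^2, after padding to 4x4). Strassen reduces 8 recursive multiplications to 7 at each level.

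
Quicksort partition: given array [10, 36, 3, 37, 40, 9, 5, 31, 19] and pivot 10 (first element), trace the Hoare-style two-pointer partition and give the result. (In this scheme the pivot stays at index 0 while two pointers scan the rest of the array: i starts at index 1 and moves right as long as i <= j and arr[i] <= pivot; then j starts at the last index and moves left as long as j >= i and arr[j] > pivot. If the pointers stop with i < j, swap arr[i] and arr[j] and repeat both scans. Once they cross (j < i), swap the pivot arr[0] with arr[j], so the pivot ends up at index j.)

Hoare-style two-pointer partition with pivot = 10:

Initial array: [10, 36, 3, 37, 40, 9, 5, 31, 19]

Pointers start at i = 1, j = 8.
i stops at index 1 (arr[1]=36 > 10), j stops at index 6 (arr[6]=5 <= 10): swap arr[1] and arr[6], array becomes [10, 5, 3, 37, 40, 9, 36, 31, 19]
i stops at index 3 (arr[3]=37 > 10), j stops at index 5 (arr[5]=9 <= 10): swap arr[3] and arr[5], array becomes [10, 5, 3, 9, 40, 37, 36, 31, 19]
i ends at 4, j ends at 3: the pointers have crossed (j < i), so scanning stops.

Swap pivot arr[0] with arr[3] to place pivot at position 3: [9, 5, 3, 10, 40, 37, 36, 31, 19]
Pivot position: 3

After partitioning with pivot 10, the array becomes [9, 5, 3, 10, 40, 37, 36, 31, 19]. The pivot is placed at index 3. All elements to the left of the pivot are <= 10, and all elements to the right are > 10.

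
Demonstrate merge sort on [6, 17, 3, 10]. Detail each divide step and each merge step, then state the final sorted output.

Merge sort trace:

Split: [6, 17, 3, 10] -> [6, 17] and [3, 10]
  Split: [6, 17] -> [6] and [17]
  Merge: [6] + [17] -> [6, 17]
  Split: [3, 10] -> [3] and [10]
  Merge: [3] + [10] -> [3, 10]
Merge: [6, 17] + [3, 10] -> [3, 6, 10, 17]

Final sorted array: [3, 6, 10, 17]

The merge sort proceeds by recursively splitting the array and merging sorted halves.
After all merges, the sorted array is [3, 6, 10, 17].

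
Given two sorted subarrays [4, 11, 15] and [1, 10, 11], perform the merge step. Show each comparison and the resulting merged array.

Merging process:

Compare 4 vs 1: take 1 from right. Merged: [1]
Compare 4 vs 10: take 4 from left. Merged: [1, 4]
Compare 11 vs 10: take 10 from right. Merged: [1, 4, 10]
Compare 11 vs 11: take 11 from left. Merged: [1, 4, 10, 11]
Compare 15 vs 11: take 11 from right. Merged: [1, 4, 10, 11, 11]
Append remaining from left: [15]. Merged: [1, 4, 10, 11, 11, 15]

Final merged array: [1, 4, 10, 11, 11, 15]
Total comparisons: 5

The merged array is [1, 4, 10, 11, 11, 15], requiring 5 comparisons. The merge step runs in O(n) time where n is the total number of elements.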